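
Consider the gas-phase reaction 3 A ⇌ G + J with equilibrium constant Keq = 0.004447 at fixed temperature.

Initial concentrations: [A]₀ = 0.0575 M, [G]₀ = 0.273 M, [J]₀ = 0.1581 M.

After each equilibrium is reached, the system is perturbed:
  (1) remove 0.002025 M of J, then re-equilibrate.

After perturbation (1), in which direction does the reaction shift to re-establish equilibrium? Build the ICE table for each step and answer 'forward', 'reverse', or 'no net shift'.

Direction: forward

Q₀ = 227 vs Keq = 0.004447 ⇒ Q>K, reverse
Step 1:
                   A          G          J
  init        0.0575      0.273     0.1581
  Δ            0.459     -0.153     -0.153
  eq          0.5165       0.12   0.005105
  solve Keq expr → x = -0.153; check Q = 0.004447
Then remove 0.002025 M of J.
Step 2:
                   A          G          J
  init        0.5165       0.12    0.00308
  Δ        -0.005382   0.001794   0.001794
  eq          0.5111     0.1218   0.004875
  solve Keq expr → x = 0.001794; check Q = 0.004447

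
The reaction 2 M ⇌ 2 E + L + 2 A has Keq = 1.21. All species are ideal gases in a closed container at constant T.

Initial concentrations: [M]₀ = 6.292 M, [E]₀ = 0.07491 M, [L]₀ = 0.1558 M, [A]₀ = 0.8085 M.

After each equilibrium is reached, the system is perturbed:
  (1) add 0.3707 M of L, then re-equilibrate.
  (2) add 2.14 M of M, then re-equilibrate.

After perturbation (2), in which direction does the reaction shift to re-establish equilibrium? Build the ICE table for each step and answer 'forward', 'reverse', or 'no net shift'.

Q₀ = 1.4435e-05 vs Keq = 1.21 ⇒ Q<K, forward
Step 1:
                  M         E         L         A
  Initial     6.292   0.07491    0.1558    0.8085
  Change     -1.788     1.788    0.8939     1.788
  Equil       4.504     1.863      1.05     2.596
  solve Keq expr → x = 0.8939; check Q = 1.21
Then add 0.3707 M of L.
Step 2:
                  M         E         L         A
  Initial     4.504     1.863      1.42     2.596
  Change     0.1123   -0.1123  -0.05616   -0.1123
  Equil       4.617      1.75     1.364     2.484
  solve Keq expr → x = -0.05616; check Q = 1.21
Then add 2.14 M of M.
Step 3:
                  M         E         L         A
  Initial     6.757      1.75     1.364     2.484
  Change    -0.3095    0.3095    0.1548    0.3095
  Equil       6.447      2.06     1.519     2.793
  solve Keq expr → x = 0.1548; check Q = 1.21

Direction: forward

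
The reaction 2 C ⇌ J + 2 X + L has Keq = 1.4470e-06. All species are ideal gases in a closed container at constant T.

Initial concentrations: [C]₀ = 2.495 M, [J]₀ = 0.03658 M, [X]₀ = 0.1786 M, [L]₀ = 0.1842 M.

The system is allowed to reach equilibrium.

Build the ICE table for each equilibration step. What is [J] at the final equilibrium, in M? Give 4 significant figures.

[J]_eq = 0.004713 M

Q₀ = 3.4527e-05 vs Keq = 1.4470e-06 ⇒ Q>K, reverse
Step 1:
                  C         J         X         L
  Initial     2.495   0.03658    0.1786    0.1842
  Change    0.06373  -0.03187  -0.06373  -0.03187
  Equil       2.559  0.004713    0.1149    0.1523
  solve Keq expr → x = -0.03187; check Q = 1.4470e-06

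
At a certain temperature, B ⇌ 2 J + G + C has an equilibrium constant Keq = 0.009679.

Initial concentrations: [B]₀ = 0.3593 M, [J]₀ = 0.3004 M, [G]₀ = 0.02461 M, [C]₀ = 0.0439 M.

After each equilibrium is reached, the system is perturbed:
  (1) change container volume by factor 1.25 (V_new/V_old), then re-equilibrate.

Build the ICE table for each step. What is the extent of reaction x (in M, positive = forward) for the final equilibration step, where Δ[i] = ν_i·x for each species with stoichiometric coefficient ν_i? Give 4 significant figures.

Q₀ = 2.7134e-04 vs Keq = 0.009679 ⇒ Q<K, forward
Step 1:
                  B         J         G         C
  I          0.3593    0.3004   0.02461    0.0439
  C        -0.07946    0.1589   0.07946   0.07946
  E          0.2798    0.4593    0.1041    0.1234
  solve Keq expr → x = 0.07946; check Q = 0.009679
Then change container volume by factor 1.25 (V_new/V_old).
Step 2:
                  B         J         G         C
  I          0.2239    0.3675   0.08326   0.09869
  C        -0.01907   0.03814   0.01907   0.01907
  E          0.2048    0.4056    0.1023    0.1178
  solve Keq expr → x = 0.01907; check Q = 0.009679

x = 0.01907 M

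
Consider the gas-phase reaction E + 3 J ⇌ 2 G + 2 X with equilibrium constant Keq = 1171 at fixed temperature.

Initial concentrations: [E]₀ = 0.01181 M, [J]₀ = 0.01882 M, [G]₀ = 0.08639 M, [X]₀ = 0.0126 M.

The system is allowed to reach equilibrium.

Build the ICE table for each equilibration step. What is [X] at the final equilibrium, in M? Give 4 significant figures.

[X]_eq = 0.02028 M

Q₀ = 15.05 vs Keq = 1171 ⇒ Q<K, forward
Step 1:
                    E           J           G           X
  I           0.01181     0.01882     0.08639      0.0126
  C         -0.003838    -0.01152    0.007677    0.007677
  E          0.007972    0.007305     0.09407     0.02028
  solve Keq expr → x = 0.003838; check Q = 1171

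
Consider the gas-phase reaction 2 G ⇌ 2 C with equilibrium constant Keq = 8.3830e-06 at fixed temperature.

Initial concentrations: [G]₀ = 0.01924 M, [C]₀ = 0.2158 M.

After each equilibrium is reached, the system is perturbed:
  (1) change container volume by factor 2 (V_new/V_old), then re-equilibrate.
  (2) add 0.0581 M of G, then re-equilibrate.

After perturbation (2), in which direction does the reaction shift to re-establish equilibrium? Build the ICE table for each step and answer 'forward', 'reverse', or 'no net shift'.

Direction: forward

Q₀ = 125.8 vs Keq = 8.3830e-06 ⇒ Q>K, reverse
Step 1:
                    G           C
  init        0.01924      0.2158
  Δ            0.2151     -0.2151
  eq           0.2344  6.7856e-04
  solve Keq expr → x = -0.1076; check Q = 8.3830e-06
Then change container volume by factor 2 (V_new/V_old).
Step 2:
                    G           C
  init         0.1172  3.3928e-04
  Δ                 0           0
  eq           0.1172  3.3928e-04
  solve Keq expr → x = 0; check Q = 8.3830e-06
Then add 0.0581 M of G.
Step 3:
                    G           C
  init         0.1753  3.3928e-04
  Δ       -1.6773e-04  1.6773e-04
  eq           0.1751  5.0701e-04
  solve Keq expr → x = 8.3867e-05; check Q = 8.3830e-06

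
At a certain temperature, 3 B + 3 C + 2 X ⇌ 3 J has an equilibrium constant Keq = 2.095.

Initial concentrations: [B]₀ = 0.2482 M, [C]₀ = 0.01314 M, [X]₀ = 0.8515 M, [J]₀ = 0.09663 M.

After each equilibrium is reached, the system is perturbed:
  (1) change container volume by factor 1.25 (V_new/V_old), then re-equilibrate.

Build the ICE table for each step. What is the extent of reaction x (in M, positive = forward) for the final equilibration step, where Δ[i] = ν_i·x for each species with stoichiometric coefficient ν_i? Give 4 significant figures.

Q₀ = 3.5874e+04 vs Keq = 2.095 ⇒ Q>K, reverse
Step 1:
                   B          C          X          J
  Initial     0.2482    0.01314     0.8515    0.09663
  Change     0.06672    0.06672    0.04448   -0.06672
  Equil       0.3149    0.07986      0.896    0.02991
  solve Keq expr → x = -0.02224; check Q = 2.095
Then change container volume by factor 1.25 (V_new/V_old).
Step 2:
                   B          C          X          J
  Initial     0.2519    0.06389     0.7168    0.02393
  Change    0.005543   0.005543   0.003695  -0.005543
  Equil       0.2575    0.06943     0.7205    0.01838
  solve Keq expr → x = -0.001848; check Q = 2.095

x = -0.001848 M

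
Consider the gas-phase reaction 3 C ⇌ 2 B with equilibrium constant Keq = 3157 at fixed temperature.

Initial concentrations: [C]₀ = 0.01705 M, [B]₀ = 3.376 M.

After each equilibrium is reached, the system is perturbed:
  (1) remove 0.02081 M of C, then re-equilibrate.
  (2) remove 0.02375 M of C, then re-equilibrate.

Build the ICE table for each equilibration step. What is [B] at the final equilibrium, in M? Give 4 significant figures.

[B]_eq = 3.258 M

Q₀ = 2.2995e+06 vs Keq = 3157 ⇒ Q>K, reverse
Step 1:
                    C           B
  I           0.01705       3.376
  C            0.1336     -0.0891
  E            0.1507       3.287
  solve Keq expr → x = -0.04455; check Q = 3157
Then remove 0.02081 M of C.
Step 2:
                    C           B
  I            0.1299       3.287
  C           0.02039     -0.0136
  E            0.1503       3.273
  solve Keq expr → x = -0.006798; check Q = 3157
Then remove 0.02375 M of C.
Step 3:
                    C           B
  I            0.1265       3.273
  C           0.02327    -0.01552
  E            0.1498       3.258
  solve Keq expr → x = -0.007758; check Q = 3157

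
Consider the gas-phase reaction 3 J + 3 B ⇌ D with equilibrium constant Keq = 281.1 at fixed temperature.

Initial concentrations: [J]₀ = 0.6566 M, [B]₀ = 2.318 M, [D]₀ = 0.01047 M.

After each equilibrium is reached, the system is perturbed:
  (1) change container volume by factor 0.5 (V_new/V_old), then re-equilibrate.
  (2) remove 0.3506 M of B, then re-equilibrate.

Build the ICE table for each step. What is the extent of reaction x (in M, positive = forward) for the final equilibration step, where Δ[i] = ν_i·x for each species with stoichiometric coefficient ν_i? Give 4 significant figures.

Q₀ = 0.00297 vs Keq = 281.1 ⇒ Q<K, forward
Step 1:
                    J           B           D
  init         0.6566       2.318     0.01047
  Δ           -0.6035     -0.6035      0.2012
  eq          0.05306       1.714      0.2116
  solve Keq expr → x = 0.2012; check Q = 281.1
Then change container volume by factor 0.5 (V_new/V_old).
Step 2:
                    J           B           D
  init         0.1061       3.429      0.4233
  Δ          -0.07136    -0.07136     0.02379
  eq          0.03477       3.358      0.4471
  solve Keq expr → x = 0.02379; check Q = 281.1
Then remove 0.3506 M of B.
Step 3:
                    J           B           D
  init        0.03477       3.007      0.4471
  Δ          0.003964    0.003964   -0.001321
  eq          0.03873       3.011      0.4458
  solve Keq expr → x = -0.001321; check Q = 281.1

x = -0.001321 M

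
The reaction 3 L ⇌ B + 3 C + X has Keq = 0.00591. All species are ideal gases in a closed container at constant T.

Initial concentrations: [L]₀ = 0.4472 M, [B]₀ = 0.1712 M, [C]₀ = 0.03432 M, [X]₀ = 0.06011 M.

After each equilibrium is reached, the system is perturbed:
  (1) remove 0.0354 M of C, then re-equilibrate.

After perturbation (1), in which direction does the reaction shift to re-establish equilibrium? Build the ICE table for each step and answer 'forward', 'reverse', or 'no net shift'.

Direction: forward

Q₀ = 4.6514e-06 vs Keq = 0.00591 ⇒ Q<K, forward
Step 1:
                    L           B           C           X
  Initial      0.4472      0.1712     0.03432     0.06011
  Change      -0.1506     0.05018      0.1506     0.05018
  Equil        0.2966      0.2214      0.1849      0.1103
  solve Keq expr → x = 0.05018; check Q = 0.00591
Then remove 0.0354 M of C.
Step 2:
                    L           B           C           X
  Initial      0.2966      0.2214      0.1495      0.1103
  Change     -0.01888    0.006294     0.01888    0.006294
  Equil        0.2778      0.2277      0.1684      0.1166
  solve Keq expr → x = 0.006294; check Q = 0.00591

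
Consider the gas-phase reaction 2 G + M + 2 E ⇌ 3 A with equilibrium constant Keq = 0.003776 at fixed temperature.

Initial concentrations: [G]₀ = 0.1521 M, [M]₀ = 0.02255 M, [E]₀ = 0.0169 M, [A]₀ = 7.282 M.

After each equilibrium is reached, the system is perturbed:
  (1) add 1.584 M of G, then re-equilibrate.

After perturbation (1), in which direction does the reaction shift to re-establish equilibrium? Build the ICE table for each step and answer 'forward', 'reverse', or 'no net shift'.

Q₀ = 2.5916e+09 vs Keq = 0.003776 ⇒ Q>K, reverse
Step 1:
                   G          M          E          A
  init        0.1521    0.02255     0.0169      7.282
  Δ            3.998      1.999      3.998     -5.997
  eq            4.15      2.022      4.015      1.285
  solve Keq expr → x = -1.999; check Q = 0.003776
Then add 1.584 M of G.
Step 2:
                   G          M          E          A
  init         5.734      2.022      4.015      1.285
  Δ          -0.1489   -0.07444    -0.1489     0.2233
  eq           5.585      1.947      3.866      1.508
  solve Keq expr → x = 0.07444; check Q = 0.003776

Direction: forward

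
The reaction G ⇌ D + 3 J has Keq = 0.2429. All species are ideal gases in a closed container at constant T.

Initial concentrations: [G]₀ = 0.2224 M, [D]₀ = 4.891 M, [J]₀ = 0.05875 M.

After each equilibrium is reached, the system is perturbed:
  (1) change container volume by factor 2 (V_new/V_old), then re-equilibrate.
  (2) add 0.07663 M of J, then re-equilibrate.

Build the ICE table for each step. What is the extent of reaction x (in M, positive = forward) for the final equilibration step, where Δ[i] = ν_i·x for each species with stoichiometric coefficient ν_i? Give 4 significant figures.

Q₀ = 0.00446 vs Keq = 0.2429 ⇒ Q<K, forward
Step 1:
                   G          D          J
  Initial     0.2224      4.891    0.05875
  Change    -0.04857    0.04857     0.1457
  Equil       0.1738       4.94     0.2045
  solve Keq expr → x = 0.04857; check Q = 0.2429
Then change container volume by factor 2 (V_new/V_old).
Step 2:
                   G          D          J
  Initial    0.08691       2.47     0.1022
  Change    -0.02619    0.02619    0.07856
  Equil      0.06073      2.496     0.1808
  solve Keq expr → x = 0.02619; check Q = 0.2429
Then add 0.07663 M of J.
Step 3:
                   G          D          J
  Initial    0.06073      2.496     0.2574
  Change     0.01951   -0.01951   -0.05852
  Equil      0.08023      2.476     0.1989
  solve Keq expr → x = -0.01951; check Q = 0.2429

x = -0.01951 M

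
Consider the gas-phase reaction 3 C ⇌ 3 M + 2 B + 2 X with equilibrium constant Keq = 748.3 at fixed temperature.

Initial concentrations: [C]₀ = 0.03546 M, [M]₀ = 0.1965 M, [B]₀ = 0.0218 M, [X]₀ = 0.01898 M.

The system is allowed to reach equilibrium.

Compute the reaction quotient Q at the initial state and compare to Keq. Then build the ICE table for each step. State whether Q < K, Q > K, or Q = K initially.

Q₀ = 2.9132e-05 vs Keq = 748.3 ⇒ Q<K, forward
Step 1:
                   C          M          B          X
  I          0.03546     0.1965     0.0218    0.01898
  C         -0.03507    0.03507    0.02338    0.02338
  E       3.9315e-04     0.2316    0.04518    0.04236
  solve Keq expr → x = 0.01169; check Q = 748.3

Q₀ = 2.9132e-05; Q < K (proceeds forward)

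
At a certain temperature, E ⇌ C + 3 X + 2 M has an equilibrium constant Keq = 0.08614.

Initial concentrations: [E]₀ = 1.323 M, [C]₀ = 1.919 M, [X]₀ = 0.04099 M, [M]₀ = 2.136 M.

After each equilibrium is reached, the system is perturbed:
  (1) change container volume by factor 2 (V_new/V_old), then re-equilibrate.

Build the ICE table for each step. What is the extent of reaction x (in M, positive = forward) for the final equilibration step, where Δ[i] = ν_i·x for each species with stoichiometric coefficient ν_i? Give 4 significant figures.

x = 0.06571 M

Q₀ = 4.5578e-04 vs Keq = 0.08614 ⇒ Q<K, forward
Step 1:
                  E         C         X         M
  init        1.323     1.919   0.04099     2.136
  Δ        -0.06002   0.06002    0.1801      0.12
  eq          1.263     1.979     0.221     2.256
  solve Keq expr → x = 0.06002; check Q = 0.08614
Then change container volume by factor 2 (V_new/V_old).
Step 2:
                  E         C         X         M
  init       0.6315    0.9895    0.1105     1.128
  Δ        -0.06571   0.06571    0.1971    0.1314
  eq         0.5658     1.055    0.3076     1.259
  solve Keq expr → x = 0.06571; check Q = 0.08614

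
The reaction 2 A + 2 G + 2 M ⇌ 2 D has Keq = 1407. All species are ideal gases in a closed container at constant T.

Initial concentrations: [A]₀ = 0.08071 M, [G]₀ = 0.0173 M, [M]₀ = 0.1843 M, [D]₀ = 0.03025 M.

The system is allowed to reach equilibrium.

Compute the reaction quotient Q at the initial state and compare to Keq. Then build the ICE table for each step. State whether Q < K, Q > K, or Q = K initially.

Q₀ = 1.3818e+04 vs Keq = 1407 ⇒ Q>K, reverse
Step 1:
                   A          G          M          D
  Initial    0.08071     0.0173     0.1843    0.03025
  Change     0.01112    0.01112    0.01112   -0.01112
  Equil      0.09183    0.02842     0.1954    0.01913
  solve Keq expr → x = -0.00556; check Q = 1407

Q₀ = 1.3818e+04; Q > K (proceeds reverse)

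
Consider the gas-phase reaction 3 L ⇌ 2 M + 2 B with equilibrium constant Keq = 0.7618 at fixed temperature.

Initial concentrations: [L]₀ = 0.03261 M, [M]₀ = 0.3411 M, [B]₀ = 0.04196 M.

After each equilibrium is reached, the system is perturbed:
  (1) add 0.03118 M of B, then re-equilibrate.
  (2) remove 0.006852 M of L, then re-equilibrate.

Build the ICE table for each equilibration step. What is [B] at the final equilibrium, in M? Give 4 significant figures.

[B]_eq = 0.04659 M

Q₀ = 5.907 vs Keq = 0.7618 ⇒ Q>K, reverse
Step 1:
                  L         M         B
  Initial   0.03261    0.3411   0.04196
  Change    0.01785   -0.0119   -0.0119
  Equil     0.05046    0.3292   0.03006
  solve Keq expr → x = -0.005952; check Q = 0.7618
Then add 0.03118 M of B.
Step 2:
                  L         M         B
  Initial   0.05046    0.3292   0.06124
  Change    0.01797  -0.01198  -0.01198
  Equil     0.06843    0.3172   0.04926
  solve Keq expr → x = -0.00599; check Q = 0.7618
Then remove 0.006852 M of L.
Step 3:
                  L         M         B
  Initial   0.06158    0.3172   0.04926
  Change   0.003994 -0.002662 -0.002662
  Equil     0.06558    0.3146   0.04659
  solve Keq expr → x = -0.001331; check Q = 0.7618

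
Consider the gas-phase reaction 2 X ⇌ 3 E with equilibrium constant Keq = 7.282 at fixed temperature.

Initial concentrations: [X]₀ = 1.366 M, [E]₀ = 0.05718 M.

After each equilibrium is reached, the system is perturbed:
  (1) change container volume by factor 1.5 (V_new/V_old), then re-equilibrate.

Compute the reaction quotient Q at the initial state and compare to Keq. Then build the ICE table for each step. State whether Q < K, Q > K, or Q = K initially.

Q₀ = 1.0019e-04 vs Keq = 7.282 ⇒ Q<K, forward
Step 1:
                    X           E
  Initial       1.366     0.05718
  Change      -0.8225       1.234
  Equil        0.5435       1.291
  solve Keq expr → x = 0.4112; check Q = 7.282
Then change container volume by factor 1.5 (V_new/V_old).
Step 2:
                    X           E
  Initial      0.3623      0.8606
  Change     -0.03723     0.05585
  Equil        0.3251      0.9164
  solve Keq expr → x = 0.01862; check Q = 7.282

Q₀ = 1.0019e-04; Q < K (proceeds forward)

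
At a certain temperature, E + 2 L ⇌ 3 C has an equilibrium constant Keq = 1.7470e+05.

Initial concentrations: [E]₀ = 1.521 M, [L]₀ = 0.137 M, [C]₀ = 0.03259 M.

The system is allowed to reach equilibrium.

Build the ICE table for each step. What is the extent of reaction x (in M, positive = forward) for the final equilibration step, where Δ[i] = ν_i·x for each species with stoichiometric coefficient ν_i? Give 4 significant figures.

Q₀ = 0.001213 vs Keq = 1.7470e+05 ⇒ Q<K, forward
Step 1:
                    E           L           C
  init          1.521       0.137     0.03259
  Δ          -0.06838     -0.1368      0.2052
  eq            1.453  2.3011e-04      0.2377
  solve Keq expr → x = 0.06838; check Q = 1.7470e+05

x = 0.06838 M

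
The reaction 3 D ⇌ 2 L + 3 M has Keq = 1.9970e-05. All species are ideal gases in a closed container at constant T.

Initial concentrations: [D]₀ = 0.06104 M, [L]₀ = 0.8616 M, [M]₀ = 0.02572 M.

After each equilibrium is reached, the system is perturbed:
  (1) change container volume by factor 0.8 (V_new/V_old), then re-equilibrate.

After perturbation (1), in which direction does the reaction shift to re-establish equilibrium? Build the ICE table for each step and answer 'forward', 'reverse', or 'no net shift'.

Q₀ = 0.05554 vs Keq = 1.9970e-05 ⇒ Q>K, reverse
Step 1:
                   D          L          M
  init       0.06104     0.8616    0.02572
  Δ          0.02317   -0.01544   -0.02317
  eq         0.08421     0.8462   0.002554
  solve Keq expr → x = -0.007722; check Q = 1.9970e-05
Then change container volume by factor 0.8 (V_new/V_old).
Step 2:
                   D          L          M
  init        0.1053      1.058   0.003192
  Δ       4.2951e-04 -2.8634e-04 -4.2951e-04
  eq          0.1057      1.057   0.002763
  solve Keq expr → x = -1.4317e-04; check Q = 1.9970e-05

Direction: reverse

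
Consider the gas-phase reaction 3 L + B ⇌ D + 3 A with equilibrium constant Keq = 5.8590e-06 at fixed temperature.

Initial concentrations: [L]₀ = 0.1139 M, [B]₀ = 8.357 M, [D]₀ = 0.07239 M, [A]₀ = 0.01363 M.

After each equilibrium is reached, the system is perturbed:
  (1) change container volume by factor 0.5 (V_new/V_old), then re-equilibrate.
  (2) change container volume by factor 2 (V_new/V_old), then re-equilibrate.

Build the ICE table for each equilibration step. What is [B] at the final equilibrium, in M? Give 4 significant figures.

[B]_eq = 8.358 M

Q₀ = 1.4844e-05 vs Keq = 5.8590e-06 ⇒ Q>K, reverse
Step 1:
                    L           B           D           A
  init         0.1139       8.357     0.07239     0.01363
  Δ           0.00329    0.001097   -0.001097    -0.00329
  eq           0.1172       8.358     0.07129     0.01034
  solve Keq expr → x = -0.001097; check Q = 5.8590e-06
Then change container volume by factor 0.5 (V_new/V_old).
Step 2:
                    L           B           D           A
  init         0.2344       16.72      0.1426     0.02068
  Δ                 0           0           0           0
  eq           0.2344       16.72      0.1426     0.02068
  solve Keq expr → x = 0; check Q = 5.8590e-06
Then change container volume by factor 2 (V_new/V_old).
Step 3:
                    L           B           D           A
  init         0.1172       8.358     0.07129     0.01034
  Δ                 0           0           0           0
  eq           0.1172       8.358     0.07129     0.01034
  solve Keq expr → x = 0; check Q = 5.8590e-06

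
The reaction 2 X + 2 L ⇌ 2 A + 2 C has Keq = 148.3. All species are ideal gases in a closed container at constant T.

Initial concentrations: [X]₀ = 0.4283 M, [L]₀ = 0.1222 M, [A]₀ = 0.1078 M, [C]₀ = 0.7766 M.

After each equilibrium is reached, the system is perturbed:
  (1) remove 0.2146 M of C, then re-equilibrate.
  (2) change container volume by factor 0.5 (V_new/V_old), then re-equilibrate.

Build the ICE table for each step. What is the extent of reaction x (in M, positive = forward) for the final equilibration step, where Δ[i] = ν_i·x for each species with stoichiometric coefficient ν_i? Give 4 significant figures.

Q₀ = 2.559 vs Keq = 148.3 ⇒ Q<K, forward
Step 1:
                  X         L         A         C
  init       0.4283    0.1222    0.1078    0.7766
  Δ        -0.08314  -0.08314   0.08314   0.08314
  eq         0.3452   0.03906    0.1909    0.8597
  solve Keq expr → x = 0.04157; check Q = 148.3
Then remove 0.2146 M of C.
Step 2:
                  X         L         A         C
  init       0.3452   0.03906    0.1909    0.6451
  Δ       -0.007545 -0.007545  0.007545  0.007545
  eq         0.3376   0.03151    0.1985    0.6527
  solve Keq expr → x = 0.003773; check Q = 148.3
Then change container volume by factor 0.5 (V_new/V_old).
Step 3:
                  X         L         A         C
  init       0.6752   0.06302     0.397     1.305
  Δ               0         0         0         0
  eq         0.6752   0.06302     0.397     1.305
  solve Keq expr → x = 0; check Q = 148.3

x = 0 M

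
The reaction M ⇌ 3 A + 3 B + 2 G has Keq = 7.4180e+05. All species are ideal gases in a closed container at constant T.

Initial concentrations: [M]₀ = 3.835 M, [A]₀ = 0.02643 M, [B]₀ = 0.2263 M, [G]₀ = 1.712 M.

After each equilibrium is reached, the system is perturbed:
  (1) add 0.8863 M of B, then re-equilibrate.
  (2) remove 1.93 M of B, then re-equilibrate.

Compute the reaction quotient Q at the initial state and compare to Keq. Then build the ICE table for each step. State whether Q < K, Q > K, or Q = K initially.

Q₀ = 1.6353e-07 vs Keq = 7.4180e+05 ⇒ Q<K, forward
Step 1:
                   M          A          B          G
  init         3.835    0.02643     0.2263      1.712
  Δ           -1.944      5.832      5.832      3.888
  eq           1.891      5.859      6.059        5.6
  solve Keq expr → x = 1.944; check Q = 7.4180e+05
Then add 0.8863 M of B.
Step 2:
                   M          A          B          G
  init         1.891      5.859      6.945        5.6
  Δ          0.09885    -0.2966    -0.2966    -0.1977
  eq            1.99      5.562      6.648      5.403
  solve Keq expr → x = -0.09885; check Q = 7.4180e+05
Then remove 1.93 M of B.
Step 3:
                   M          A          B          G
  init          1.99      5.562      4.718      5.403
  Δ          -0.2259     0.6777     0.6777     0.4518
  eq           1.764       6.24      5.396      5.854
  solve Keq expr → x = 0.2259; check Q = 7.4180e+05

Q₀ = 1.6353e-07; Q < K (proceeds forward)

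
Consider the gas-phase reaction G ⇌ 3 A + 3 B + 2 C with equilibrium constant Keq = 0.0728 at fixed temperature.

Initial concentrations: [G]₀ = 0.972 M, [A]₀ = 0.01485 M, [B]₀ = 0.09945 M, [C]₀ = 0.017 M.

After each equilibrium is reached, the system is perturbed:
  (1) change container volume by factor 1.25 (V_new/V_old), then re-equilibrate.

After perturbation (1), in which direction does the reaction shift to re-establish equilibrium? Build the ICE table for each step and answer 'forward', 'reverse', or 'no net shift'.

Q₀ = 9.5769e-13 vs Keq = 0.0728 ⇒ Q<K, forward
Step 1:
                    G           A           B           C
  init          0.972     0.01485     0.09945       0.017
  Δ           -0.2396      0.7189      0.7189      0.4793
  eq           0.7324      0.7337      0.8183      0.4963
  solve Keq expr → x = 0.2396; check Q = 0.0728
Then change container volume by factor 1.25 (V_new/V_old).
Step 2:
                    G           A           B           C
  init         0.5859       0.587      0.6547       0.397
  Δ          -0.04178      0.1253      0.1253     0.08355
  eq           0.5441      0.7123        0.78      0.4806
  solve Keq expr → x = 0.04178; check Q = 0.0728

Direction: forward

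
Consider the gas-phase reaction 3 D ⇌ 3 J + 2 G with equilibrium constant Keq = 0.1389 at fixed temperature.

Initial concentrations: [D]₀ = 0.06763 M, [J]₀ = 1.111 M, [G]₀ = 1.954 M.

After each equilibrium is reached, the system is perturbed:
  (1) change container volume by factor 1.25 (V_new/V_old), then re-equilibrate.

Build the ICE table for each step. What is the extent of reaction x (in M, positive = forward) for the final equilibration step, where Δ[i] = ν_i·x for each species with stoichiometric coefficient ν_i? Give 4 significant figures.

x = 0.009177 M

Q₀ = 1.6927e+04 vs Keq = 0.1389 ⇒ Q>K, reverse
Step 1:
                   D          J          G
  init       0.06763      1.111      1.954
  Δ           0.7706    -0.7706    -0.5137
  eq          0.8382     0.3404       1.44
  solve Keq expr → x = -0.2569; check Q = 0.1389
Then change container volume by factor 1.25 (V_new/V_old).
Step 2:
                   D          J          G
  init        0.6706     0.2723      1.152
  Δ         -0.02753    0.02753    0.01835
  eq          0.6431     0.2998      1.171
  solve Keq expr → x = 0.009177; check Q = 0.1389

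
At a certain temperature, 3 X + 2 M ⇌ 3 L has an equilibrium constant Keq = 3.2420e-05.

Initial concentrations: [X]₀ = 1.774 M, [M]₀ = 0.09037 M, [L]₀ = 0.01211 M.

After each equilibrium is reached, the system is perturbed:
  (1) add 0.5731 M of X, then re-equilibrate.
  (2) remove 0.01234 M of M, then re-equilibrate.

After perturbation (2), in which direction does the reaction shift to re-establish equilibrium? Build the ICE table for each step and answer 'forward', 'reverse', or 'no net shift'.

Direction: reverse

Q₀ = 3.8951e-05 vs Keq = 3.2420e-05 ⇒ Q>K, reverse
Step 1:
                   X          M          L
  Initial      1.774    0.09037    0.01211
  Change  6.7645e-04 4.5097e-04 -6.7645e-04
  Equil        1.775    0.09082    0.01143
  solve Keq expr → x = -2.2548e-04; check Q = 3.2420e-05
Then add 0.5731 M of X.
Step 2:
                   X          M          L
  Initial      2.348    0.09082    0.01143
  Change   -0.003417  -0.002278   0.003417
  Equil        2.344    0.08854    0.01485
  solve Keq expr → x = 0.001139; check Q = 3.2420e-05
Then remove 0.01234 M of M.
Step 3:
                   X          M          L
  Initial      2.344     0.0762    0.01485
  Change    0.001304 8.6960e-04  -0.001304
  Equil        2.346    0.07707    0.01355
  solve Keq expr → x = -4.3480e-04; check Q = 3.2420e-05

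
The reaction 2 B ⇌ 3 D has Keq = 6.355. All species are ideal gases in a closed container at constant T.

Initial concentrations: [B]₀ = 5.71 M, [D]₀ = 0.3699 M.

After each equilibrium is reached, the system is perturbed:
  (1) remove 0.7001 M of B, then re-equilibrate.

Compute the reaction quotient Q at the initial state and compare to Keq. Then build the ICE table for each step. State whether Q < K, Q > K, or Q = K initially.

Q₀ = 0.001552; Q < K (proceeds forward)

Q₀ = 0.001552 vs Keq = 6.355 ⇒ Q<K, forward
Step 1:
                   B          D
  Initial       5.71     0.3699
  Change      -2.462      3.693
  Equil        3.248      4.063
  solve Keq expr → x = 1.231; check Q = 6.355
Then remove 0.7001 M of B.
Step 2:
                   B          D
  Initial      2.548      4.063
  Change       0.254     -0.381
  Equil        2.802      3.682
  solve Keq expr → x = -0.127; check Q = 6.355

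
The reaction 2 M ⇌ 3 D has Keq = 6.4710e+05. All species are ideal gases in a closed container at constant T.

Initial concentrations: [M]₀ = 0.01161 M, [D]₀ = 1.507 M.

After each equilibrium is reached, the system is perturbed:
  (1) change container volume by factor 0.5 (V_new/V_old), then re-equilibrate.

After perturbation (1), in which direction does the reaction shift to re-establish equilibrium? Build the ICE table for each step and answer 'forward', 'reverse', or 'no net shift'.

Direction: reverse

Q₀ = 2.5391e+04 vs Keq = 6.4710e+05 ⇒ Q<K, forward
Step 1:
                   M          D
  init       0.01161      1.507
  Δ        -0.009278    0.01392
  eq        0.002332      1.521
  solve Keq expr → x = 0.004639; check Q = 6.4710e+05
Then change container volume by factor 0.5 (V_new/V_old).
Step 2:
                   M          D
  init      0.004663      3.042
  Δ         0.001922  -0.002883
  eq        0.006586      3.039
  solve Keq expr → x = -9.6113e-04; check Q = 6.4710e+05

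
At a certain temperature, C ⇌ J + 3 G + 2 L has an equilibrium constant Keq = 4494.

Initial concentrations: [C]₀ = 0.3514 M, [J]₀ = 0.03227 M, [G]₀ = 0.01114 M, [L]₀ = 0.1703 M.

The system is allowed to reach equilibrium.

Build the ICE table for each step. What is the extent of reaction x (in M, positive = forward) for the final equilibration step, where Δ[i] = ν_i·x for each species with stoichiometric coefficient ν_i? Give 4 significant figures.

Q₀ = 3.6820e-09 vs Keq = 4494 ⇒ Q<K, forward
Step 1:
                    C           J           G           L
  Initial      0.3514     0.03227     0.01114      0.1703
  Change      -0.3513      0.3513       1.054      0.7026
  Equil    7.8593e-05      0.3836       1.065      0.8729
  solve Keq expr → x = 0.3513; check Q = 4494

x = 0.3513 M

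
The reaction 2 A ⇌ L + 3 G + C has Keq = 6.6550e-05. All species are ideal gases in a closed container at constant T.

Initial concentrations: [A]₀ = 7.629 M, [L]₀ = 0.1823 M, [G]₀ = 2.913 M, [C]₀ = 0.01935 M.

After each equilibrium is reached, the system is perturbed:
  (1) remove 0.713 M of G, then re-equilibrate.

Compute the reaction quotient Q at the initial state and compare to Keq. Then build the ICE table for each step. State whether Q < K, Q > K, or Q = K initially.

Q₀ = 0.001498 vs Keq = 6.6550e-05 ⇒ Q>K, reverse
Step 1:
                   A          L          G          C
  init         7.629     0.1823      2.913    0.01935
  Δ          0.03666   -0.01833   -0.05499   -0.01833
  eq           7.666      0.164      2.858   0.001022
  solve Keq expr → x = -0.01833; check Q = 6.6550e-05
Then remove 0.713 M of G.
Step 2:
                   A          L          G          C
  init         7.666      0.164      2.145   0.001022
  Δ        -0.002719    0.00136   0.004079    0.00136
  eq           7.663     0.1653      2.149   0.002381
  solve Keq expr → x = 0.00136; check Q = 6.6550e-05

Q₀ = 0.001498; Q > K (proceeds reverse)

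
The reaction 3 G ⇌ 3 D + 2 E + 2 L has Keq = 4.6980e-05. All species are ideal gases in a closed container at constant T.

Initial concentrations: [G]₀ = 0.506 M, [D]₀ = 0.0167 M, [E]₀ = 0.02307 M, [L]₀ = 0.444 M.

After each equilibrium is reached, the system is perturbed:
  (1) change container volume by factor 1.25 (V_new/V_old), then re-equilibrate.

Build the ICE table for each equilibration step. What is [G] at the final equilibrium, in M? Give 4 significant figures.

[G]_eq = 0.3109 M

Q₀ = 3.7719e-09 vs Keq = 4.6980e-05 ⇒ Q<K, forward
Step 1:
                  G         D         E         L
  Initial     0.506    0.0167   0.02307     0.444
  Change   -0.09882   0.09882   0.06588   0.06588
  Equil      0.4072    0.1155   0.08895    0.5099
  solve Keq expr → x = 0.03294; check Q = 4.6980e-05
Then change container volume by factor 1.25 (V_new/V_old).
Step 2:
                  G         D         E         L
  Initial    0.3257   0.09242   0.07116    0.4079
  Change    -0.0148    0.0148  0.009866  0.009866
  Equil      0.3109    0.1072   0.08103    0.4178
  solve Keq expr → x = 0.004933; check Q = 4.6980e-05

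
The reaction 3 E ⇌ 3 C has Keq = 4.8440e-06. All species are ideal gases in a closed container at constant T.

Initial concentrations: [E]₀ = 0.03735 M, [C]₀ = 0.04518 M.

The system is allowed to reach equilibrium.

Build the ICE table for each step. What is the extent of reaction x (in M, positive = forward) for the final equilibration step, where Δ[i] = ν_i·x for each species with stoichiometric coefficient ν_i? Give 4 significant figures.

Q₀ = 1.77 vs Keq = 4.8440e-06 ⇒ Q>K, reverse
Step 1:
                    E           C
  Initial     0.03735     0.04518
  Change      0.04381    -0.04381
  Equil       0.08116    0.001373
  solve Keq expr → x = -0.0146; check Q = 4.8440e-06

x = -0.0146 M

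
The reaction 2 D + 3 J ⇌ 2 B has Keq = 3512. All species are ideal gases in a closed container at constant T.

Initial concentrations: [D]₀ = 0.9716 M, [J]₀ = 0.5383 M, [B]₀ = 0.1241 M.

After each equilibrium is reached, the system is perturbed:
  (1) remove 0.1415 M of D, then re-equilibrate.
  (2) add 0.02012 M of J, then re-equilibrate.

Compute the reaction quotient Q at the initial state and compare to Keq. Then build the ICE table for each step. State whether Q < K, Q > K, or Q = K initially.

Q₀ = 0.1046 vs Keq = 3512 ⇒ Q<K, forward
Step 1:
                   D          J          B
  I           0.9716     0.5383     0.1241
  C          -0.3245    -0.4868     0.3245
  E           0.6471    0.05153     0.4486
  solve Keq expr → x = 0.1623; check Q = 3512
Then remove 0.1415 M of D.
Step 2:
                   D          J          B
  I           0.5056    0.05153     0.4486
  C          0.00552   0.008281   -0.00552
  E           0.5111    0.05981     0.4431
  solve Keq expr → x = -0.00276; check Q = 3512
Then add 0.02012 M of J.
Step 3:
                   D          J          B
  I           0.5111    0.07993     0.4431
  C         -0.01204   -0.01807    0.01204
  E           0.4991    0.06187     0.4551
  solve Keq expr → x = 0.006022; check Q = 3512

Q₀ = 0.1046; Q < K (proceeds forward)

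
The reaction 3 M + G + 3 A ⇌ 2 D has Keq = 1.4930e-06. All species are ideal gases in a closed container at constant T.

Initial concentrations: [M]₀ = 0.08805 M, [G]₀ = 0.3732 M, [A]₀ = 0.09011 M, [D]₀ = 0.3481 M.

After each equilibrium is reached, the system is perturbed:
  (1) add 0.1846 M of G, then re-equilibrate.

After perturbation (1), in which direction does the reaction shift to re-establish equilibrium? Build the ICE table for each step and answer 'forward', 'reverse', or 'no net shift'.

Direction: forward

Q₀ = 6.5007e+05 vs Keq = 1.4930e-06 ⇒ Q>K, reverse
Step 1:
                   M          G          A          D
  init       0.08805     0.3732    0.09011     0.3481
  Δ           0.5218     0.1739     0.5218    -0.3479
  eq          0.6099     0.5471      0.612 2.0608e-04
  solve Keq expr → x = -0.1739; check Q = 1.4930e-06
Then add 0.1846 M of G.
Step 2:
                   M          G          A          D
  init        0.6099     0.7317      0.612 2.0608e-04
  Δ       -4.8274e-05 -1.6091e-05 -4.8274e-05 3.2183e-05
  eq          0.6098     0.7317     0.6119 2.3826e-04
  solve Keq expr → x = 1.6091e-05; check Q = 1.4930e-06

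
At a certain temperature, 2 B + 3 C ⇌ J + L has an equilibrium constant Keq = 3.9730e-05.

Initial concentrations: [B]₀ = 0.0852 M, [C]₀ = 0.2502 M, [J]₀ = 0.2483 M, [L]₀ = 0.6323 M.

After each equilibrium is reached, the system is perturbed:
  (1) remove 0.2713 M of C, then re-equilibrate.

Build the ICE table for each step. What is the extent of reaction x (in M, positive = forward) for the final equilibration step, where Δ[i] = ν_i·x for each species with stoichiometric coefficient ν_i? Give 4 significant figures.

Q₀ = 1381 vs Keq = 3.9730e-05 ⇒ Q>K, reverse
Step 1:
                  B         C         J         L
  Initial    0.0852    0.2502    0.2483    0.6323
  Change     0.4965    0.7448   -0.2483   -0.2483
  Equil      0.5817     0.995 3.4487e-05     0.384
  solve Keq expr → x = -0.2483; check Q = 3.9730e-05
Then remove 0.2713 M of C.
Step 2:
                  B         C         J         L
  Initial    0.5817    0.7237 3.4487e-05     0.384
  Change  4.2423e-05 6.3634e-05 -2.1211e-05 -2.1211e-05
  Equil      0.5818    0.7238 1.3276e-05     0.384
  solve Keq expr → x = -2.1211e-05; check Q = 3.9730e-05

x = -2.1211e-05 M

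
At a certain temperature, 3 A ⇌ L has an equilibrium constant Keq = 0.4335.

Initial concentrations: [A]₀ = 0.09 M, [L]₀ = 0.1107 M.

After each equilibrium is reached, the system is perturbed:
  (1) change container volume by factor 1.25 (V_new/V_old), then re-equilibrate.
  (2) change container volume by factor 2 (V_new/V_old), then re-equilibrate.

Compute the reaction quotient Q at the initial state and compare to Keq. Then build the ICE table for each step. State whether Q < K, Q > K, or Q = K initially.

Q₀ = 151.9 vs Keq = 0.4335 ⇒ Q>K, reverse
Step 1:
                  A         L
  Initial      0.09    0.1107
  Change     0.2709  -0.09031
  Equil      0.3609   0.02039
  solve Keq expr → x = -0.09031; check Q = 0.4335
Then change container volume by factor 1.25 (V_new/V_old).
Step 2:
                  A         L
  Initial    0.2888   0.01631
  Change    0.01314  -0.00438
  Equil      0.3019   0.01193
  solve Keq expr → x = -0.00438; check Q = 0.4335
Then change container volume by factor 2 (V_new/V_old).
Step 3:
                  A         L
  Initial    0.1509  0.005964
  Change    0.01224  -0.00408
  Equil      0.1632  0.001884
  solve Keq expr → x = -0.00408; check Q = 0.4335

Q₀ = 151.9; Q > K (proceeds reverse)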